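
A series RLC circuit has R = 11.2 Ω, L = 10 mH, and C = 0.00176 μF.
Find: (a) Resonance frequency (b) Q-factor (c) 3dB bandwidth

Step 1 — Resonance condition Im(Z)=0 gives ω₀ = 1/√(LC).
Step 2 — ω₀ = 1/√(0.01·1.76e-09) = 2.384e+05 rad/s.
Step 3 — f₀ = ω₀/(2π) = 3.794e+04 Hz.
Step 4 — Series Q: Q = ω₀L/R = 2.384e+05·0.01/11.2 = 212.8.
Step 5 — 3dB bandwidth: Δω = ω₀/Q = 1120 rad/s; BW = Δω/(2π) = 178.3 Hz.

(a) f₀ = 3.794e+04 Hz  (b) Q = 212.8  (c) BW = 178.3 Hz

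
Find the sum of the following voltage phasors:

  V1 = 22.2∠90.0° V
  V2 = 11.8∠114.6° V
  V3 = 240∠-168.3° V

Step 1 — Convert each phasor to rectangular form:
  V1 = 22.2·(cos(90.0°) + j·sin(90.0°)) = 0 + j22.2 V
  V2 = 11.8·(cos(114.6°) + j·sin(114.6°)) = -4.912 + j10.73 V
  V3 = 240·(cos(-168.3°) + j·sin(-168.3°)) = -235 - j48.67 V
Step 2 — Sum components: V_total = -239.9 - j15.74 V.
Step 3 — Convert to polar: |V_total| = 240.4 V, ∠V_total = -176.2°.

V_total = 240.4∠-176.2° V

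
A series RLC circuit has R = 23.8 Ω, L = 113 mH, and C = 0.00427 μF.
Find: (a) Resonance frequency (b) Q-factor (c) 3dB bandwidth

Step 1 — Resonance: ω₀ = 1/√(LC) = 1/√(0.113·4.27e-09) = 4.552e+04 rad/s.
Step 2 — f₀ = ω₀/(2π) = 7245 Hz.
Step 3 — Series Q: Q = ω₀L/R = 4.552e+04·0.113/23.8 = 216.1.
Step 4 — Bandwidth: Δω = ω₀/Q = 210.6 rad/s; BW = Δω/(2π) = 33.52 Hz.

(a) f₀ = 7245 Hz  (b) Q = 216.1  (c) BW = 33.52 Hz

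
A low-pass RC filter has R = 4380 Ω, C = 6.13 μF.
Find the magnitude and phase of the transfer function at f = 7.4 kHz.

Step 1 — Angular frequency: ω = 2π·7400 = 4.65e+04 rad/s.
Step 2 — Transfer function: H(jω) = 1/(1 + jωRC).
Step 3 — Denominator: 1 + jωRC = 1 + j·4.65e+04·4380·6.13e-06 = 1 + j1248.
Step 4 — H = 6.417e-07 - j0.000801.
Step 5 — Magnitude: |H| = 0.000801 (-61.9 dB); phase: φ = -90.0°.

|H| = 0.000801 (-61.9 dB), φ = -90.0°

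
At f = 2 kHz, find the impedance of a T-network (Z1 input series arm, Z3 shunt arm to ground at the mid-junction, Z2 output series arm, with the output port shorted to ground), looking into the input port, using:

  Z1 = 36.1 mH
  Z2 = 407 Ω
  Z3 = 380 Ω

Step 1 — Angular frequency: ω = 2π·f = 2π·2000 = 1.257e+04 rad/s.
Step 2 — Component impedances:
  Z1: Z = jωL = j·1.257e+04·0.0361 = 0 + j453.6 Ω
  Z2: Z = R = 407 Ω
  Z3: Z = R = 380 Ω
Step 3 — With the output port shorted to ground, the output series arm Z2 runs from the junction to ground; the shunt arm Z3 also runs from the junction to ground. They appear in parallel: Z3 || Z2 = 196.5 Ω.
Step 4 — Series with input arm Z1: Z_in = Z1 + (Z3 || Z2) = 196.5 + j453.6 Ω = 494.4∠66.6° Ω.

Z = 196.5 + j453.6 Ω = 494.4∠66.6° Ω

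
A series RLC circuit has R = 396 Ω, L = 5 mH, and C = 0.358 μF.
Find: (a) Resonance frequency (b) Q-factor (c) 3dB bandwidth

Step 1 — Resonance: ω₀ = 1/√(LC) = 1/√(0.005·3.58e-07) = 2.364e+04 rad/s.
Step 2 — f₀ = ω₀/(2π) = 3762 Hz.
Step 3 — Series Q: Q = ω₀L/R = 2.364e+04·0.005/396 = 0.2984.
Step 4 — Bandwidth: Δω = ω₀/Q = 7.92e+04 rad/s; BW = Δω/(2π) = 1.261e+04 Hz.

(a) f₀ = 3762 Hz  (b) Q = 0.2984  (c) BW = 1.261e+04 Hz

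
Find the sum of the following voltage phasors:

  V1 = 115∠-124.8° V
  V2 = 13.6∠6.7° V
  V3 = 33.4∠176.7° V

Step 1 — Convert each phasor to rectangular form:
  V1 = 115·(cos(-124.8°) + j·sin(-124.8°)) = -65.63 - j94.43 V
  V2 = 13.6·(cos(6.7°) + j·sin(6.7°)) = 13.51 + j1.587 V
  V3 = 33.4·(cos(176.7°) + j·sin(176.7°)) = -33.34 + j1.923 V
Step 2 — Sum components: V_total = -85.47 - j90.92 V.
Step 3 — Convert to polar: |V_total| = 124.8 V, ∠V_total = -133.2°.

V_total = 124.8∠-133.2° V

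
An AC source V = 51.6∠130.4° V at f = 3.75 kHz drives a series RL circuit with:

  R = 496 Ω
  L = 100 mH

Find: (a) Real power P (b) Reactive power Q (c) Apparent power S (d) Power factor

Step 1 — Angular frequency: ω = 2π·f = 2π·3750 = 2.356e+04 rad/s.
Step 2 — Component impedances:
  R: Z = R = 496 Ω
  L: Z = jωL = j·2.356e+04·0.1 = 0 + j2356 Ω
Step 3 — Series combination: Z_total = R + L = 496 + j2356 Ω = 2408∠78.1° Ω.
Step 4 — Source phasor: V = 51.6∠130.4° V = -33.44 + j39.3 V.
Step 5 — Current: I = V / Z = 0.01311 + j0.01695 A = 0.02143∠52.3° A.
Step 6 — Complex power: S = V·I* = 0.2278 + j1.082 VA.
Step 7 — Real power: P = Re(S) = 0.2278 W.
Step 8 — Reactive power: Q = Im(S) = 1.082 VAR.
Step 9 — Apparent power: |S| = 1.106 VA.
Step 10 — Power factor: PF = P/|S| = 0.206 (lagging).

(a) P = 0.2278 W  (b) Q = 1.082 VAR  (c) S = 1.106 VA  (d) PF = 0.206 (lagging)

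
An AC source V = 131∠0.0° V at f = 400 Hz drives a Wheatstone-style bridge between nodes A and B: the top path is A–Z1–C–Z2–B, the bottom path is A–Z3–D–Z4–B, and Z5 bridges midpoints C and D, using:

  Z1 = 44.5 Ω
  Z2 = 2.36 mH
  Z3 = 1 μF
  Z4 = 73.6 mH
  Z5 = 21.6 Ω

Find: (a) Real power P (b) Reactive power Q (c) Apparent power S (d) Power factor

Step 1 — Angular frequency: ω = 2π·f = 2π·400 = 2513 rad/s.
Step 2 — Component impedances:
  Z1: Z = R = 44.5 Ω
  Z2: Z = jωL = j·2513·0.00236 = 0 + j5.931 Ω
  Z3: Z = 1/(jωC) = -j/(ω·C) = 0 - j397.9 Ω
  Z4: Z = jωL = j·2513·0.0736 = 0 + j185 Ω
  Z5: Z = R = 21.6 Ω
Step 3 — Bridge requires nodal analysis (the Z5 bridge couples midpoints C and D, so the two paths cannot be reduced to a simple series/parallel combination). Setting node B to ground and injecting 1 A at node A, the 3-node admittance system at A, C, D solves to V_A = Z_AB = 43.7 + j0.7282 Ω = 43.71∠1.0° Ω.
Step 4 — Source phasor: V = 131∠0.0° V = 131 V.
Step 5 — Current: I = V / Z = 2.997 - j0.04993 A = 2.997∠-1.0° A.
Step 6 — Complex power: S = V·I* = 392.6 + j6.541 VA.
Step 7 — Real power: P = Re(S) = 392.6 W.
Step 8 — Reactive power: Q = Im(S) = 6.541 VAR.
Step 9 — Apparent power: |S| = 392.6 VA.
Step 10 — Power factor: PF = P/|S| = 0.9999 (lagging).

(a) P = 392.6 W  (b) Q = 6.541 VAR  (c) S = 392.6 VA  (d) PF = 0.9999 (lagging)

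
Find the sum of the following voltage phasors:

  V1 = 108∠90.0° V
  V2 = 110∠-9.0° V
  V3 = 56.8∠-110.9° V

Step 1 — Convert each phasor to rectangular form:
  V1 = 108·(cos(90.0°) + j·sin(90.0°)) = 0 + j108 V
  V2 = 110·(cos(-9.0°) + j·sin(-9.0°)) = 108.6 - j17.21 V
  V3 = 56.8·(cos(-110.9°) + j·sin(-110.9°)) = -20.26 - j53.06 V
Step 2 — Sum components: V_total = 88.38 + j37.73 V.
Step 3 — Convert to polar: |V_total| = 96.1 V, ∠V_total = 23.1°.

V_total = 96.1∠23.1° V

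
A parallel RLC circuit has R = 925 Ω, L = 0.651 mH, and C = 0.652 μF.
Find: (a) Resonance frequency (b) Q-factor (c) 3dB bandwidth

Step 1 — Resonance: ω₀ = 1/√(LC) = 1/√(0.000651·6.52e-07) = 4.854e+04 rad/s.
Step 2 — f₀ = ω₀/(2π) = 7725 Hz.
Step 3 — Parallel Q: Q = R/(ω₀L) = 925/(4.854e+04·0.000651) = 29.27.
Step 4 — Bandwidth: Δω = ω₀/Q = 1658 rad/s; BW = Δω/(2π) = 263.9 Hz.

(a) f₀ = 7725 Hz  (b) Q = 29.27  (c) BW = 263.9 Hz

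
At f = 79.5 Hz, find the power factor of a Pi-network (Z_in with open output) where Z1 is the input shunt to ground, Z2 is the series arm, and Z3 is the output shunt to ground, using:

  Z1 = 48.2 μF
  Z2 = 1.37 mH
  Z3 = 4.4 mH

Step 1 — Angular frequency: ω = 2π·f = 2π·79.5 = 499.5 rad/s.
Step 2 — Component impedances:
  Z1: Z = 1/(jωC) = -j/(ω·C) = 0 - j41.53 Ω
  Z2: Z = jωL = j·499.5·0.00137 = 0 + j0.6843 Ω
  Z3: Z = jωL = j·499.5·0.0044 = 0 + j2.198 Ω
Step 3 — With open output, the series arm Z2 and the output shunt Z3 appear in series to ground: Z2 + Z3 = 0 + j2.882 Ω.
Step 4 — Parallel with input shunt Z1: Z_in = Z1 || (Z2 + Z3) = 0 + j3.097 Ω = 3.097∠90.0° Ω.
Step 5 — Power factor: PF = cos(φ) = Re(Z)/|Z| = -0/3.097 = -0.
Step 6 — Type: Im(Z) = 3.097 ⇒ lagging (phase φ = 90.0°).

PF = -0 (lagging, φ = 90.0°)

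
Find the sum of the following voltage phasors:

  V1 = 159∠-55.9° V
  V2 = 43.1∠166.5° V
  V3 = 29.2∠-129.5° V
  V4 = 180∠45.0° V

Step 1 — Convert each phasor to rectangular form:
  V1 = 159·(cos(-55.9°) + j·sin(-55.9°)) = 89.14 - j131.7 V
  V2 = 43.1·(cos(166.5°) + j·sin(166.5°)) = -41.91 + j10.06 V
  V3 = 29.2·(cos(-129.5°) + j·sin(-129.5°)) = -18.57 - j22.53 V
  V4 = 180·(cos(45.0°) + j·sin(45.0°)) = 127.3 + j127.3 V
Step 2 — Sum components: V_total = 155.9 - j16.85 V.
Step 3 — Convert to polar: |V_total| = 156.8 V, ∠V_total = -6.2°.

V_total = 156.8∠-6.2° V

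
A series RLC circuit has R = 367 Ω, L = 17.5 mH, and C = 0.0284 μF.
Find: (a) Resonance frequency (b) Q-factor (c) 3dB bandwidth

Step 1 — Resonance: ω₀ = 1/√(LC) = 1/√(0.0175·2.84e-08) = 4.486e+04 rad/s.
Step 2 — f₀ = ω₀/(2π) = 7139 Hz.
Step 3 — Series Q: Q = ω₀L/R = 4.486e+04·0.0175/367 = 2.139.
Step 4 — Bandwidth: Δω = ω₀/Q = 2.097e+04 rad/s; BW = Δω/(2π) = 3338 Hz.

(a) f₀ = 7139 Hz  (b) Q = 2.139  (c) BW = 3338 Hz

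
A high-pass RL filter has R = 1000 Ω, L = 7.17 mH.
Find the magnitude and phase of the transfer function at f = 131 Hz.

Step 1 — Angular frequency: ω = 2π·131 = 823.1 rad/s.
Step 2 — Transfer function: H(jω) = jωL/(R + jωL).
Step 3 — Numerator jωL = j·5.902; denominator R + jωL = 1000 + j5.902.
Step 4 — H = 3.483e-05 + j0.005901.
Step 5 — Magnitude: |H| = 0.005902 (-44.6 dB); phase: φ = 89.7°.

|H| = 0.005902 (-44.6 dB), φ = 89.7°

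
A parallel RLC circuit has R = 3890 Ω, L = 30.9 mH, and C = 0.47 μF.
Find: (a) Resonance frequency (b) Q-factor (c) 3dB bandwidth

Step 1 — Resonance: ω₀ = 1/√(LC) = 1/√(0.0309·4.7e-07) = 8298 rad/s.
Step 2 — f₀ = ω₀/(2π) = 1321 Hz.
Step 3 — Parallel Q: Q = R/(ω₀L) = 3890/(8298·0.0309) = 15.17.
Step 4 — Bandwidth: Δω = ω₀/Q = 547 rad/s; BW = Δω/(2π) = 87.05 Hz.

(a) f₀ = 1321 Hz  (b) Q = 15.17  (c) BW = 87.05 Hz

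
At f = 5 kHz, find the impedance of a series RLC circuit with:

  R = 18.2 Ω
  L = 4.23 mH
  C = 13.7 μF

Step 1 — Angular frequency: ω = 2π·f = 2π·5000 = 3.142e+04 rad/s.
Step 2 — Component impedances:
  R: Z = R = 18.2 Ω
  L: Z = jωL = j·3.142e+04·0.00423 = 0 + j132.9 Ω
  C: Z = 1/(jωC) = -j/(ω·C) = 0 - j2.323 Ω
Step 3 — Series combination: Z_total = R + L + C = 18.2 + j130.6 Ω = 131.8∠82.1° Ω.

Z = 18.2 + j130.6 Ω = 131.8∠82.1° Ω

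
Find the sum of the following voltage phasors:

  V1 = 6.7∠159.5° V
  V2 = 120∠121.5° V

Step 1 — Convert each phasor to rectangular form:
  V1 = 6.7·(cos(159.5°) + j·sin(159.5°)) = -6.276 + j2.346 V
  V2 = 120·(cos(121.5°) + j·sin(121.5°)) = -62.7 + j102.3 V
Step 2 — Sum components: V_total = -68.98 + j104.7 V.
Step 3 — Convert to polar: |V_total| = 125.3 V, ∠V_total = 123.4°.

V_total = 125.3∠123.4° V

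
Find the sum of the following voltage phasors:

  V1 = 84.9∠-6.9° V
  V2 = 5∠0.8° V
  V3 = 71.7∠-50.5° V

Step 1 — Convert each phasor to rectangular form:
  V1 = 84.9·(cos(-6.9°) + j·sin(-6.9°)) = 84.29 - j10.2 V
  V2 = 5·(cos(0.8°) + j·sin(0.8°)) = 5 + j0.06981 V
  V3 = 71.7·(cos(-50.5°) + j·sin(-50.5°)) = 45.61 - j55.33 V
Step 2 — Sum components: V_total = 134.9 - j65.46 V.
Step 3 — Convert to polar: |V_total| = 149.9 V, ∠V_total = -25.9°.

V_total = 149.9∠-25.9° V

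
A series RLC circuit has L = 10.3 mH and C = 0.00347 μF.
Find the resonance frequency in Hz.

Step 1 — Resonance condition Im(Z)=0 gives ω₀ = 1/√(LC).
Step 2 — ω₀ = 1/√(0.0103·3.47e-09) = 1.673e+05 rad/s.
Step 3 — f₀ = ω₀/(2π) = 2.662e+04 Hz.

f₀ = 2.662e+04 Hz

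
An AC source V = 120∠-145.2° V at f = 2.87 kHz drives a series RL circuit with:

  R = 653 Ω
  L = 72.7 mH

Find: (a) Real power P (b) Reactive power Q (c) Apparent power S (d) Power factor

Step 1 — Angular frequency: ω = 2π·f = 2π·2870 = 1.803e+04 rad/s.
Step 2 — Component impedances:
  R: Z = R = 653 Ω
  L: Z = jωL = j·1.803e+04·0.0727 = 0 + j1311 Ω
Step 3 — Series combination: Z_total = R + L = 653 + j1311 Ω = 1465∠63.5° Ω.
Step 4 — Source phasor: V = 120∠-145.2° V = -98.54 - j68.49 V.
Step 5 — Current: I = V / Z = -0.07185 + j0.03937 A = 0.08193∠151.3° A.
Step 6 — Complex power: S = V·I* = 4.384 + j8.801 VA.
Step 7 — Real power: P = Re(S) = 4.384 W.
Step 8 — Reactive power: Q = Im(S) = 8.801 VAR.
Step 9 — Apparent power: |S| = 9.832 VA.
Step 10 — Power factor: PF = P/|S| = 0.4459 (lagging).

(a) P = 4.384 W  (b) Q = 8.801 VAR  (c) S = 9.832 VA  (d) PF = 0.4459 (lagging)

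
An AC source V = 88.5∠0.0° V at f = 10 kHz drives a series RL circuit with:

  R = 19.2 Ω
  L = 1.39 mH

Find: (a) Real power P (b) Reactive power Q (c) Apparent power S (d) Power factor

Step 1 — Angular frequency: ω = 2π·f = 2π·1e+04 = 6.283e+04 rad/s.
Step 2 — Component impedances:
  R: Z = R = 19.2 Ω
  L: Z = jωL = j·6.283e+04·0.00139 = 0 + j87.34 Ω
Step 3 — Series combination: Z_total = R + L = 19.2 + j87.34 Ω = 89.42∠77.6° Ω.
Step 4 — Source phasor: V = 88.5∠0.0° V = 88.5 V.
Step 5 — Current: I = V / Z = 0.2125 - j0.9666 A = 0.9897∠-77.6° A.
Step 6 — Complex power: S = V·I* = 18.81 + j85.54 VA.
Step 7 — Real power: P = Re(S) = 18.81 W.
Step 8 — Reactive power: Q = Im(S) = 85.54 VAR.
Step 9 — Apparent power: |S| = 87.59 VA.
Step 10 — Power factor: PF = P/|S| = 0.2147 (lagging).

(a) P = 18.81 W  (b) Q = 85.54 VAR  (c) S = 87.59 VA  (d) PF = 0.2147 (lagging)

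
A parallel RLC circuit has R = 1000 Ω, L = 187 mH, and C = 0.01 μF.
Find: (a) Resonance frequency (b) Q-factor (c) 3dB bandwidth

Step 1 — Resonance: ω₀ = 1/√(LC) = 1/√(0.187·1e-08) = 2.312e+04 rad/s.
Step 2 — f₀ = ω₀/(2π) = 3680 Hz.
Step 3 — Parallel Q: Q = R/(ω₀L) = 1000/(2.312e+04·0.187) = 0.2312.
Step 4 — Bandwidth: Δω = ω₀/Q = 1e+05 rad/s; BW = Δω/(2π) = 1.592e+04 Hz.

(a) f₀ = 3680 Hz  (b) Q = 0.2312  (c) BW = 1.592e+04 Hz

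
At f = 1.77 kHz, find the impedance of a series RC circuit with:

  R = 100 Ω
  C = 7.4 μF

Step 1 — Angular frequency: ω = 2π·f = 2π·1770 = 1.112e+04 rad/s.
Step 2 — Component impedances:
  R: Z = R = 100 Ω
  C: Z = 1/(jωC) = -j/(ω·C) = 0 - j12.15 Ω
Step 3 — Series combination: Z_total = R + C = 100 - j12.15 Ω = 100.7∠-6.9° Ω.

Z = 100 - j12.15 Ω = 100.7∠-6.9° Ω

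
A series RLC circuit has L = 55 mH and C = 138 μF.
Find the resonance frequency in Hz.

Step 1 — Resonance condition Im(Z)=0 gives ω₀ = 1/√(LC).
Step 2 — ω₀ = 1/√(0.055·0.000138) = 363 rad/s.
Step 3 — f₀ = ω₀/(2π) = 57.77 Hz.

f₀ = 57.77 Hz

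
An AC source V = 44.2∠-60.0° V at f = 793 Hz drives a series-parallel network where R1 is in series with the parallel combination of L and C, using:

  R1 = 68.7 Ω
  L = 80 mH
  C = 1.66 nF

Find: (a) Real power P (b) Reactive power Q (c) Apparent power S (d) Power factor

Step 1 — Angular frequency: ω = 2π·f = 2π·793 = 4983 rad/s.
Step 2 — Component impedances:
  R1: Z = R = 68.7 Ω
  L: Z = jωL = j·4983·0.08 = 0 + j398.6 Ω
  C: Z = 1/(jωC) = -j/(ω·C) = 0 - j1.209e+05 Ω
Step 3 — Parallel branch: L || C = 1/(1/L + 1/C) = 0 + j399.9 Ω.
Step 4 — Series with R1: Z_total = R1 + (L || C) = 68.7 + j399.9 Ω = 405.8∠80.3° Ω.
Step 5 — Source phasor: V = 44.2∠-60.0° V = 22.1 - j38.28 V.
Step 6 — Current: I = V / Z = -0.08375 - j0.06965 A = 0.1089∠-140.3° A.
Step 7 — Complex power: S = V·I* = 0.8151 + j4.745 VA.
Step 8 — Real power: P = Re(S) = 0.8151 W.
Step 9 — Reactive power: Q = Im(S) = 4.745 VAR.
Step 10 — Apparent power: |S| = 4.815 VA.
Step 11 — Power factor: PF = P/|S| = 0.1693 (lagging).

(a) P = 0.8151 W  (b) Q = 4.745 VAR  (c) S = 4.815 VA  (d) PF = 0.1693 (lagging)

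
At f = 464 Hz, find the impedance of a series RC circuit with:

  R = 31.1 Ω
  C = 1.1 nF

Step 1 — Angular frequency: ω = 2π·f = 2π·464 = 2915 rad/s.
Step 2 — Component impedances:
  R: Z = R = 31.1 Ω
  C: Z = 1/(jωC) = -j/(ω·C) = 0 - j3.118e+05 Ω
Step 3 — Series combination: Z_total = R + C = 31.1 - j3.118e+05 Ω = 3.118e+05∠-90.0° Ω.

Z = 31.1 - j3.118e+05 Ω = 3.118e+05∠-90.0° Ω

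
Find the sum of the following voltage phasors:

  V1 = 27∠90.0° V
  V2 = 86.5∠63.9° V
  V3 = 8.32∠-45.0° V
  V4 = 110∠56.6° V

Step 1 — Convert each phasor to rectangular form:
  V1 = 27·(cos(90.0°) + j·sin(90.0°)) = 0 + j27 V
  V2 = 86.5·(cos(63.9°) + j·sin(63.9°)) = 38.05 + j77.68 V
  V3 = 8.32·(cos(-45.0°) + j·sin(-45.0°)) = 5.883 - j5.883 V
  V4 = 110·(cos(56.6°) + j·sin(56.6°)) = 60.55 + j91.83 V
Step 2 — Sum components: V_total = 104.5 + j190.6 V.
Step 3 — Convert to polar: |V_total| = 217.4 V, ∠V_total = 61.3°.

V_total = 217.4∠61.3° V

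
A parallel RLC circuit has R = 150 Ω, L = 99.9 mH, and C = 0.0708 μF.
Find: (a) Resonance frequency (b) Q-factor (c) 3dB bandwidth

Step 1 — Resonance: ω₀ = 1/√(LC) = 1/√(0.0999·7.08e-08) = 1.189e+04 rad/s.
Step 2 — f₀ = ω₀/(2π) = 1892 Hz.
Step 3 — Parallel Q: Q = R/(ω₀L) = 150/(1.189e+04·0.0999) = 0.1263.
Step 4 — Bandwidth: Δω = ω₀/Q = 9.416e+04 rad/s; BW = Δω/(2π) = 1.499e+04 Hz.

(a) f₀ = 1892 Hz  (b) Q = 0.1263  (c) BW = 1.499e+04 Hz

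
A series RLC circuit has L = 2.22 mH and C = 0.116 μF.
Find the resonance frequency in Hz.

Step 1 — Resonance condition Im(Z)=0 gives ω₀ = 1/√(LC).
Step 2 — ω₀ = 1/√(0.00222·1.16e-07) = 6.232e+04 rad/s.
Step 3 — f₀ = ω₀/(2π) = 9918 Hz.

f₀ = 9918 Hz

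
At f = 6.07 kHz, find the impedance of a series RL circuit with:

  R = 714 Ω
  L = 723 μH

Step 1 — Angular frequency: ω = 2π·f = 2π·6070 = 3.814e+04 rad/s.
Step 2 — Component impedances:
  R: Z = R = 714 Ω
  L: Z = jωL = j·3.814e+04·0.000723 = 0 + j27.57 Ω
Step 3 — Series combination: Z_total = R + L = 714 + j27.57 Ω = 714.5∠2.2° Ω.

Z = 714 + j27.57 Ω = 714.5∠2.2° Ω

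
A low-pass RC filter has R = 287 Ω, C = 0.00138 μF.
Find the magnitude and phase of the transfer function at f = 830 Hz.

Step 1 — Angular frequency: ω = 2π·830 = 5215 rad/s.
Step 2 — Transfer function: H(jω) = 1/(1 + jωRC).
Step 3 — Denominator: 1 + jωRC = 1 + j·5215·287·1.38e-09 = 1 + j0.002065.
Step 4 — H = 1 - j0.002065.
Step 5 — Magnitude: |H| = 1 (-0.0 dB); phase: φ = -0.1°.

|H| = 1 (-0.0 dB), φ = -0.1°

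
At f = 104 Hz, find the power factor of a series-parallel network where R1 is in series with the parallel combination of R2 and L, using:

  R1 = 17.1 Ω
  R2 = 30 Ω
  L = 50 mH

Step 1 — Angular frequency: ω = 2π·f = 2π·104 = 653.5 rad/s.
Step 2 — Component impedances:
  R1: Z = R = 17.1 Ω
  R2: Z = R = 30 Ω
  L: Z = jωL = j·653.5·0.05 = 0 + j32.67 Ω
Step 3 — Parallel branch: R2 || L = 1/(1/R2 + 1/L) = 16.28 + j14.95 Ω.
Step 4 — Series with R1: Z_total = R1 + (R2 || L) = 33.38 + j14.95 Ω = 36.57∠24.1° Ω.
Step 5 — Power factor: PF = cos(φ) = Re(Z)/|Z| = 33.377/36.57 = 0.9127.
Step 6 — Type: Im(Z) = 14.95 ⇒ lagging (phase φ = 24.1°).

PF = 0.9127 (lagging, φ = 24.1°)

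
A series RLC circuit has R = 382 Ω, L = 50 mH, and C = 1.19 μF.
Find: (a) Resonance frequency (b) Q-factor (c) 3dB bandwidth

Step 1 — Resonance: ω₀ = 1/√(LC) = 1/√(0.05·1.19e-06) = 4100 rad/s.
Step 2 — f₀ = ω₀/(2π) = 652.5 Hz.
Step 3 — Series Q: Q = ω₀L/R = 4100·0.05/382 = 0.5366.
Step 4 — Bandwidth: Δω = ω₀/Q = 7640 rad/s; BW = Δω/(2π) = 1216 Hz.

(a) f₀ = 652.5 Hz  (b) Q = 0.5366  (c) BW = 1216 Hz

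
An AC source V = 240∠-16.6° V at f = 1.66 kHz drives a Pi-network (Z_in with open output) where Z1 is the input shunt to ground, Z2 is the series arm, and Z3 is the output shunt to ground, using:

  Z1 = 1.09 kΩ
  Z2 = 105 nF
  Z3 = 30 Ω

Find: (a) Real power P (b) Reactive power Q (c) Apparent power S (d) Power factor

Step 1 — Angular frequency: ω = 2π·f = 2π·1660 = 1.043e+04 rad/s.
Step 2 — Component impedances:
  Z1: Z = R = 1090 Ω
  Z2: Z = 1/(jωC) = -j/(ω·C) = 0 - j913.1 Ω
  Z3: Z = R = 30 Ω
Step 3 — With open output, the series arm Z2 and the output shunt Z3 appear in series to ground: Z2 + Z3 = 30 - j913.1 Ω.
Step 4 — Parallel with input shunt Z1: Z_in = Z1 || (Z2 + Z3) = 452.8 - j519.5 Ω = 689.1∠-48.9° Ω.
Step 5 — Source phasor: V = 240∠-16.6° V = 230 - j68.57 V.
Step 6 — Current: I = V / Z = 0.2943 + j0.1862 A = 0.3483∠32.3° A.
Step 7 — Complex power: S = V·I* = 54.91 - j63.01 VA.
Step 8 — Real power: P = Re(S) = 54.91 W.
Step 9 — Reactive power: Q = Im(S) = -63.01 VAR.
Step 10 — Apparent power: |S| = 83.58 VA.
Step 11 — Power factor: PF = P/|S| = 0.657 (leading).

(a) P = 54.91 W  (b) Q = -63.01 VAR  (c) S = 83.58 VA  (d) PF = 0.657 (leading)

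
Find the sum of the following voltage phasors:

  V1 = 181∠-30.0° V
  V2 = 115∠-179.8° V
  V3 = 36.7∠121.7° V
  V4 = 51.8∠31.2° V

Step 1 — Convert each phasor to rectangular form:
  V1 = 181·(cos(-30.0°) + j·sin(-30.0°)) = 156.8 - j90.5 V
  V2 = 115·(cos(-179.8°) + j·sin(-179.8°)) = -115 - j0.4014 V
  V3 = 36.7·(cos(121.7°) + j·sin(121.7°)) = -19.28 + j31.22 V
  V4 = 51.8·(cos(31.2°) + j·sin(31.2°)) = 44.31 + j26.83 V
Step 2 — Sum components: V_total = 66.77 - j32.84 V.
Step 3 — Convert to polar: |V_total| = 74.41 V, ∠V_total = -26.2°.

V_total = 74.41∠-26.2° V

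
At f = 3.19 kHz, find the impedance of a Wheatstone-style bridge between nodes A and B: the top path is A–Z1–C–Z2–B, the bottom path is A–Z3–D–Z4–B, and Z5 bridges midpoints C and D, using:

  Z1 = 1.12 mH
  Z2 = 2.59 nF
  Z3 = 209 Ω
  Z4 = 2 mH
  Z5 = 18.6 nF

Step 1 — Angular frequency: ω = 2π·f = 2π·3190 = 2.004e+04 rad/s.
Step 2 — Component impedances:
  Z1: Z = jωL = j·2.004e+04·0.00112 = 0 + j22.45 Ω
  Z2: Z = 1/(jωC) = -j/(ω·C) = 0 - j1.926e+04 Ω
  Z3: Z = R = 209 Ω
  Z4: Z = jωL = j·2.004e+04·0.002 = 0 + j40.09 Ω
  Z5: Z = 1/(jωC) = -j/(ω·C) = 0 - j2682 Ω
Step 3 — Bridge requires nodal analysis (the Z5 bridge couples midpoints C and D, so the two paths cannot be reduced to a simple series/parallel combination). Setting node B to ground and injecting 1 A at node A, the 3-node admittance system at A, C, D solves to V_A = Z_AB = 208.2 + j21.51 Ω = 209.3∠5.9° Ω.

Z = 208.2 + j21.51 Ω = 209.3∠5.9° Ω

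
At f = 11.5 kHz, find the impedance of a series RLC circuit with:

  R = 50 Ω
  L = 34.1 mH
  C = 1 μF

Step 1 — Angular frequency: ω = 2π·f = 2π·1.15e+04 = 7.226e+04 rad/s.
Step 2 — Component impedances:
  R: Z = R = 50 Ω
  L: Z = jωL = j·7.226e+04·0.0341 = 0 + j2464 Ω
  C: Z = 1/(jωC) = -j/(ω·C) = 0 - j13.84 Ω
Step 3 — Series combination: Z_total = R + L + C = 50 + j2450 Ω = 2451∠88.8° Ω.

Z = 50 + j2450 Ω = 2451∠88.8° Ω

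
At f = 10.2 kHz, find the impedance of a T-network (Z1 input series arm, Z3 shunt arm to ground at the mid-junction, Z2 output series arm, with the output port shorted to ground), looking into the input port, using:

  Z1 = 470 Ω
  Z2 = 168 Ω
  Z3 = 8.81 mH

Step 1 — Angular frequency: ω = 2π·f = 2π·1.02e+04 = 6.409e+04 rad/s.
Step 2 — Component impedances:
  Z1: Z = R = 470 Ω
  Z2: Z = R = 168 Ω
  Z3: Z = jωL = j·6.409e+04·0.00881 = 0 + j564.6 Ω
Step 3 — With the output port shorted to ground, the output series arm Z2 runs from the junction to ground; the shunt arm Z3 also runs from the junction to ground. They appear in parallel: Z3 || Z2 = 154.3 + j45.92 Ω.
Step 4 — Series with input arm Z1: Z_in = Z1 + (Z3 || Z2) = 624.3 + j45.92 Ω = 626∠4.2° Ω.

Z = 624.3 + j45.92 Ω = 626∠4.2° Ω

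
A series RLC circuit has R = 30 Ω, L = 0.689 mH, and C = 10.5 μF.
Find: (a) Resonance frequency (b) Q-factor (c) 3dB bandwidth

Step 1 — Resonance: ω₀ = 1/√(LC) = 1/√(0.000689·1.05e-05) = 1.176e+04 rad/s.
Step 2 — f₀ = ω₀/(2π) = 1871 Hz.
Step 3 — Series Q: Q = ω₀L/R = 1.176e+04·0.000689/30 = 0.27.
Step 4 — Bandwidth: Δω = ω₀/Q = 4.354e+04 rad/s; BW = Δω/(2π) = 6930 Hz.

(a) f₀ = 1871 Hz  (b) Q = 0.27  (c) BW = 6930 Hz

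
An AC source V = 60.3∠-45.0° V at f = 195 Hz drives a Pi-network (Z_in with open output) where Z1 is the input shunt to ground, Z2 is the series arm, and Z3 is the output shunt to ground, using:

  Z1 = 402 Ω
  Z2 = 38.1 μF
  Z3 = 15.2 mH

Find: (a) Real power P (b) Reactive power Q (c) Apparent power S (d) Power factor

Step 1 — Angular frequency: ω = 2π·f = 2π·195 = 1225 rad/s.
Step 2 — Component impedances:
  Z1: Z = R = 402 Ω
  Z2: Z = 1/(jωC) = -j/(ω·C) = 0 - j21.42 Ω
  Z3: Z = jωL = j·1225·0.0152 = 0 + j18.62 Ω
Step 3 — With open output, the series arm Z2 and the output shunt Z3 appear in series to ground: Z2 + Z3 = 0 - j2.799 Ω.
Step 4 — Parallel with input shunt Z1: Z_in = Z1 || (Z2 + Z3) = 0.01948 - j2.799 Ω = 2.799∠-89.6° Ω.
Step 5 — Source phasor: V = 60.3∠-45.0° V = 42.64 - j42.64 V.
Step 6 — Current: I = V / Z = 15.34 + j15.13 A = 21.55∠44.6° A.
Step 7 — Complex power: S = V·I* = 9.045 - j1299 VA.
Step 8 — Real power: P = Re(S) = 9.045 W.
Step 9 — Reactive power: Q = Im(S) = -1299 VAR.
Step 10 — Apparent power: |S| = 1299 VA.
Step 11 — Power factor: PF = P/|S| = 0.006962 (leading).

(a) P = 9.045 W  (b) Q = -1299 VAR  (c) S = 1299 VA  (d) PF = 0.006962 (leading)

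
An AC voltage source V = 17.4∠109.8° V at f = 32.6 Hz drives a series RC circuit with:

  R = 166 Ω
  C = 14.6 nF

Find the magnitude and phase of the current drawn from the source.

Step 1 — Angular frequency: ω = 2π·f = 2π·32.6 = 204.8 rad/s.
Step 2 — Component impedances:
  R: Z = R = 166 Ω
  C: Z = 1/(jωC) = -j/(ω·C) = 0 - j3.344e+05 Ω
Step 3 — Series combination: Z_total = R + C = 166 - j3.344e+05 Ω = 3.344e+05∠-90.0° Ω.
Step 4 — Source phasor: V = 17.4∠109.8° V = -5.894 + j16.37 V.
Step 5 — Ohm's law: I = V / Z_total = (-5.894 + j16.37) / (166 - j3.344e+05) = -4.897e-05 - j1.76e-05 A.
Step 6 — Convert to polar: |I| = 5.204e-05 A, ∠I = -160.2°.

I = 5.204e-05∠-160.2° A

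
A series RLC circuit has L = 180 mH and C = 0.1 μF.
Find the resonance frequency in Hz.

Step 1 — Resonance condition Im(Z)=0 gives ω₀ = 1/√(LC).
Step 2 — ω₀ = 1/√(0.18·1e-07) = 7454 rad/s.
Step 3 — f₀ = ω₀/(2π) = 1186 Hz.

f₀ = 1186 Hz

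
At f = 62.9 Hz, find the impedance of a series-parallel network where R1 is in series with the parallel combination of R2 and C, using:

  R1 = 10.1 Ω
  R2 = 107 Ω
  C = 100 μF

Step 1 — Angular frequency: ω = 2π·f = 2π·62.9 = 395.2 rad/s.
Step 2 — Component impedances:
  R1: Z = R = 10.1 Ω
  R2: Z = R = 107 Ω
  C: Z = 1/(jωC) = -j/(ω·C) = 0 - j25.3 Ω
Step 3 — Parallel branch: R2 || C = 1/(1/R2 + 1/C) = 5.667 - j23.96 Ω.
Step 4 — Series with R1: Z_total = R1 + (R2 || C) = 15.77 - j23.96 Ω = 28.68∠-56.7° Ω.

Z = 15.77 - j23.96 Ω = 28.68∠-56.7° Ω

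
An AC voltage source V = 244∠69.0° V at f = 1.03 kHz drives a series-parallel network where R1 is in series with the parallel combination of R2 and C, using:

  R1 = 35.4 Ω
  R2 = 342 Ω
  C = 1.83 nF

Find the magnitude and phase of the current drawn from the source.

Step 1 — Angular frequency: ω = 2π·f = 2π·1030 = 6472 rad/s.
Step 2 — Component impedances:
  R1: Z = R = 35.4 Ω
  R2: Z = R = 342 Ω
  C: Z = 1/(jωC) = -j/(ω·C) = 0 - j8.444e+04 Ω
Step 3 — Parallel branch: R2 || C = 1/(1/R2 + 1/C) = 342 - j1.385 Ω.
Step 4 — Series with R1: Z_total = R1 + (R2 || C) = 377.4 - j1.385 Ω = 377.4∠-0.2° Ω.
Step 5 — Source phasor: V = 244∠69.0° V = 87.44 + j227.8 V.
Step 6 — Ohm's law: I = V / Z_total = (87.44 + j227.8) / (377.4 - j1.385) = 0.2295 + j0.6044 A.
Step 7 — Convert to polar: |I| = 0.6465 A, ∠I = 69.2°.

I = 0.6465∠69.2° A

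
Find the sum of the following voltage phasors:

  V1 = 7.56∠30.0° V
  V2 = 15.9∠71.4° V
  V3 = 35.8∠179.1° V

Step 1 — Convert each phasor to rectangular form:
  V1 = 7.56·(cos(30.0°) + j·sin(30.0°)) = 6.547 + j3.78 V
  V2 = 15.9·(cos(71.4°) + j·sin(71.4°)) = 5.071 + j15.07 V
  V3 = 35.8·(cos(179.1°) + j·sin(179.1°)) = -35.8 + j0.5623 V
Step 2 — Sum components: V_total = -24.18 + j19.41 V.
Step 3 — Convert to polar: |V_total| = 31.01 V, ∠V_total = 141.2°.

V_total = 31.01∠141.2° V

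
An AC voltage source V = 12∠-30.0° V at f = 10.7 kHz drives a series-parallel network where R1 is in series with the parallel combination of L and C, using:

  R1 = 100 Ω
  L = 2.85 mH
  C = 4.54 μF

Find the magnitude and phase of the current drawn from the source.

Step 1 — Angular frequency: ω = 2π·f = 2π·1.07e+04 = 6.723e+04 rad/s.
Step 2 — Component impedances:
  R1: Z = R = 100 Ω
  L: Z = jωL = j·6.723e+04·0.00285 = 0 + j191.6 Ω
  C: Z = 1/(jωC) = -j/(ω·C) = 0 - j3.276 Ω
Step 3 — Parallel branch: L || C = 1/(1/L + 1/C) = 0 - j3.333 Ω.
Step 4 — Series with R1: Z_total = R1 + (L || C) = 100 - j3.333 Ω = 100.1∠-1.9° Ω.
Step 5 — Source phasor: V = 12∠-30.0° V = 10.39 - j6 V.
Step 6 — Ohm's law: I = V / Z_total = (10.39 - j6) / (100 - j3.333) = 0.1058 - j0.05647 A.
Step 7 — Convert to polar: |I| = 0.1199 A, ∠I = -28.1°.

I = 0.1199∠-28.1° A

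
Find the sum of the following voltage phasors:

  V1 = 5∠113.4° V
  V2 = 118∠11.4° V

Step 1 — Convert each phasor to rectangular form:
  V1 = 5·(cos(113.4°) + j·sin(113.4°)) = -1.986 + j4.589 V
  V2 = 118·(cos(11.4°) + j·sin(11.4°)) = 115.7 + j23.32 V
Step 2 — Sum components: V_total = 113.7 + j27.91 V.
Step 3 — Convert to polar: |V_total| = 117.1 V, ∠V_total = 13.8°.

V_total = 117.1∠13.8° V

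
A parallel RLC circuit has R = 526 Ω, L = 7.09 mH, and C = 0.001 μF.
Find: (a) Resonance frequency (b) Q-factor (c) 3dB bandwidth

Step 1 — Resonance: ω₀ = 1/√(LC) = 1/√(0.00709·1e-09) = 3.756e+05 rad/s.
Step 2 — f₀ = ω₀/(2π) = 5.977e+04 Hz.
Step 3 — Parallel Q: Q = R/(ω₀L) = 526/(3.756e+05·0.00709) = 0.1975.
Step 4 — Bandwidth: Δω = ω₀/Q = 1.901e+06 rad/s; BW = Δω/(2π) = 3.026e+05 Hz.

(a) f₀ = 5.977e+04 Hz  (b) Q = 0.1975  (c) BW = 3.026e+05 Hz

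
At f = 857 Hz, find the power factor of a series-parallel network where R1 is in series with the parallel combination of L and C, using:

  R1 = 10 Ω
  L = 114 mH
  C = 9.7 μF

Step 1 — Angular frequency: ω = 2π·f = 2π·857 = 5385 rad/s.
Step 2 — Component impedances:
  R1: Z = R = 10 Ω
  L: Z = jωL = j·5385·0.114 = 0 + j613.9 Ω
  C: Z = 1/(jωC) = -j/(ω·C) = 0 - j19.15 Ω
Step 3 — Parallel branch: L || C = 1/(1/L + 1/C) = 0 - j19.76 Ω.
Step 4 — Series with R1: Z_total = R1 + (L || C) = 10 - j19.76 Ω = 22.15∠-63.2° Ω.
Step 5 — Power factor: PF = cos(φ) = Re(Z)/|Z| = 10/22.15 = 0.4515.
Step 6 — Type: Im(Z) = -19.76 ⇒ leading (phase φ = -63.2°).

PF = 0.4515 (leading, φ = -63.2°)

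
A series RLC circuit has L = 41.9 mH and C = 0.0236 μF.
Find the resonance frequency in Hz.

Step 1 — Resonance condition Im(Z)=0 gives ω₀ = 1/√(LC).
Step 2 — ω₀ = 1/√(0.0419·2.36e-08) = 3.18e+04 rad/s.
Step 3 — f₀ = ω₀/(2π) = 5061 Hz.

f₀ = 5061 Hz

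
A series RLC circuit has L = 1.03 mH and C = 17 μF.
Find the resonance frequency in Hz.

Step 1 — Resonance condition Im(Z)=0 gives ω₀ = 1/√(LC).
Step 2 — ω₀ = 1/√(0.00103·1.7e-05) = 7557 rad/s.
Step 3 — f₀ = ω₀/(2π) = 1203 Hz.

f₀ = 1203 Hz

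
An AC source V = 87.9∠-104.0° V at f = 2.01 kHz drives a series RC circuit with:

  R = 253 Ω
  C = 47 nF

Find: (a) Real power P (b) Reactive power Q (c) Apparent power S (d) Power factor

Step 1 — Angular frequency: ω = 2π·f = 2π·2010 = 1.263e+04 rad/s.
Step 2 — Component impedances:
  R: Z = R = 253 Ω
  C: Z = 1/(jωC) = -j/(ω·C) = 0 - j1685 Ω
Step 3 — Series combination: Z_total = R + C = 253 - j1685 Ω = 1704∠-81.5° Ω.
Step 4 — Source phasor: V = 87.9∠-104.0° V = -21.26 - j85.29 V.
Step 5 — Current: I = V / Z = 0.04765 - j0.01978 A = 0.0516∠-22.5° A.
Step 6 — Complex power: S = V·I* = 0.6735 - j4.485 VA.
Step 7 — Real power: P = Re(S) = 0.6735 W.
Step 8 — Reactive power: Q = Im(S) = -4.485 VAR.
Step 9 — Apparent power: |S| = 4.535 VA.
Step 10 — Power factor: PF = P/|S| = 0.1485 (leading).

(a) P = 0.6735 W  (b) Q = -4.485 VAR  (c) S = 4.535 VA  (d) PF = 0.1485 (leading)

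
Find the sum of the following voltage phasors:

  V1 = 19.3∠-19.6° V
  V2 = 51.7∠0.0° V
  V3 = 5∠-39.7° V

Step 1 — Convert each phasor to rectangular form:
  V1 = 19.3·(cos(-19.6°) + j·sin(-19.6°)) = 18.18 - j6.474 V
  V2 = 51.7·(cos(0.0°) + j·sin(0.0°)) = 51.7 V
  V3 = 5·(cos(-39.7°) + j·sin(-39.7°)) = 3.847 - j3.194 V
Step 2 — Sum components: V_total = 73.73 - j9.668 V.
Step 3 — Convert to polar: |V_total| = 74.36 V, ∠V_total = -7.5°.

V_total = 74.36∠-7.5° V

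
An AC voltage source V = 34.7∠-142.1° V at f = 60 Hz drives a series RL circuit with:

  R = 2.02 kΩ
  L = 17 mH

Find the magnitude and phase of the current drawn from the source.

Step 1 — Angular frequency: ω = 2π·f = 2π·60 = 377 rad/s.
Step 2 — Component impedances:
  R: Z = R = 2020 Ω
  L: Z = jωL = j·377·0.017 = 0 + j6.409 Ω
Step 3 — Series combination: Z_total = R + L = 2020 + j6.409 Ω = 2020∠0.2° Ω.
Step 4 — Source phasor: V = 34.7∠-142.1° V = -27.38 - j21.32 V.
Step 5 — Ohm's law: I = V / Z_total = (-27.38 - j21.32) / (2020 + j6.409) = -0.01359 - j0.01051 A.
Step 6 — Convert to polar: |I| = 0.01718 A, ∠I = -142.3°.

I = 0.01718∠-142.3° A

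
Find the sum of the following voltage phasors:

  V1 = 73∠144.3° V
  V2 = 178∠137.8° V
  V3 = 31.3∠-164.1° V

Step 1 — Convert each phasor to rectangular form:
  V1 = 73·(cos(144.3°) + j·sin(144.3°)) = -59.28 + j42.6 V
  V2 = 178·(cos(137.8°) + j·sin(137.8°)) = -131.9 + j119.6 V
  V3 = 31.3·(cos(-164.1°) + j·sin(-164.1°)) = -30.1 - j8.575 V
Step 2 — Sum components: V_total = -221.2 + j153.6 V.
Step 3 — Convert to polar: |V_total| = 269.3 V, ∠V_total = 145.2°.

V_total = 269.3∠145.2° V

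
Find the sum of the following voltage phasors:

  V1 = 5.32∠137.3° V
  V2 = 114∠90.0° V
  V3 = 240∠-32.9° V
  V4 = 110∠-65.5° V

Step 1 — Convert each phasor to rectangular form:
  V1 = 5.32·(cos(137.3°) + j·sin(137.3°)) = -3.91 + j3.608 V
  V2 = 114·(cos(90.0°) + j·sin(90.0°)) = 0 + j114 V
  V3 = 240·(cos(-32.9°) + j·sin(-32.9°)) = 201.5 - j130.4 V
  V4 = 110·(cos(-65.5°) + j·sin(-65.5°)) = 45.62 - j100.1 V
Step 2 — Sum components: V_total = 243.2 - j112.8 V.
Step 3 — Convert to polar: |V_total| = 268.1 V, ∠V_total = -24.9°.

V_total = 268.1∠-24.9° V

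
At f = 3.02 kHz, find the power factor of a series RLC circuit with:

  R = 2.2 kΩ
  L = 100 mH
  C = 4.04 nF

Step 1 — Angular frequency: ω = 2π·f = 2π·3020 = 1.898e+04 rad/s.
Step 2 — Component impedances:
  R: Z = R = 2200 Ω
  L: Z = jωL = j·1.898e+04·0.1 = 0 + j1898 Ω
  C: Z = 1/(jωC) = -j/(ω·C) = 0 - j1.304e+04 Ω
Step 3 — Series combination: Z_total = R + L + C = 2200 - j1.115e+04 Ω = 1.136e+04∠-78.8° Ω.
Step 4 — Power factor: PF = cos(φ) = Re(Z)/|Z| = 2200/11362 = 0.1936.
Step 5 — Type: Im(Z) = -1.115e+04 ⇒ leading (phase φ = -78.8°).

PF = 0.1936 (leading, φ = -78.8°)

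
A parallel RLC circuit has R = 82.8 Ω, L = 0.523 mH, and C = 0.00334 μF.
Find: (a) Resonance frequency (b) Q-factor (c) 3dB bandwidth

Step 1 — Resonance: ω₀ = 1/√(LC) = 1/√(0.000523·3.34e-09) = 7.566e+05 rad/s.
Step 2 — f₀ = ω₀/(2π) = 1.204e+05 Hz.
Step 3 — Parallel Q: Q = R/(ω₀L) = 82.8/(7.566e+05·0.000523) = 0.2092.
Step 4 — Bandwidth: Δω = ω₀/Q = 3.616e+06 rad/s; BW = Δω/(2π) = 5.755e+05 Hz.

(a) f₀ = 1.204e+05 Hz  (b) Q = 0.2092  (c) BW = 5.755e+05 Hz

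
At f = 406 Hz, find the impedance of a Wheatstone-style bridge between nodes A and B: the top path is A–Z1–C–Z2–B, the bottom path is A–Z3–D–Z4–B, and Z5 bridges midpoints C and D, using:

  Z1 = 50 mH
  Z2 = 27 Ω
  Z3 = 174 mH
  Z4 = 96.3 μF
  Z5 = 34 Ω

Step 1 — Angular frequency: ω = 2π·f = 2π·406 = 2551 rad/s.
Step 2 — Component impedances:
  Z1: Z = jωL = j·2551·0.05 = 0 + j127.5 Ω
  Z2: Z = R = 27 Ω
  Z3: Z = jωL = j·2551·0.174 = 0 + j443.9 Ω
  Z4: Z = 1/(jωC) = -j/(ω·C) = 0 - j4.071 Ω
  Z5: Z = R = 34 Ω
Step 3 — Bridge requires nodal analysis (the Z5 bridge couples midpoints C and D, so the two paths cannot be reduced to a simple series/parallel combination). Setting node B to ground and injecting 1 A at node A, the 3-node admittance system at A, C, D solves to V_A = Z_AB = 9.109 + j98.01 Ω = 98.43∠84.7° Ω.

Z = 9.109 + j98.01 Ω = 98.43∠84.7° Ω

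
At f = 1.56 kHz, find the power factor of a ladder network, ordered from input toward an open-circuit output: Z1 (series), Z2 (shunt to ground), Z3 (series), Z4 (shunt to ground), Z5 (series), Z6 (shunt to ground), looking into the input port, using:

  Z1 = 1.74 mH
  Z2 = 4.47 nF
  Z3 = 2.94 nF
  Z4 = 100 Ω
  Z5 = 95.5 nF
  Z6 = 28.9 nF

Step 1 — Angular frequency: ω = 2π·f = 2π·1560 = 9802 rad/s.
Step 2 — Component impedances:
  Z1: Z = jωL = j·9802·0.00174 = 0 + j17.06 Ω
  Z2: Z = 1/(jωC) = -j/(ω·C) = 0 - j2.282e+04 Ω
  Z3: Z = 1/(jωC) = -j/(ω·C) = 0 - j3.47e+04 Ω
  Z4: Z = R = 100 Ω
  Z5: Z = 1/(jωC) = -j/(ω·C) = 0 - j1068 Ω
  Z6: Z = 1/(jωC) = -j/(ω·C) = 0 - j3530 Ω
Step 3 — Ladder network (open output): work backward from the far end, alternating series and parallel combinations. Z_in = 15.73 - j1.375e+04 Ω = 1.375e+04∠-89.9° Ω.
Step 4 — Power factor: PF = cos(φ) = Re(Z)/|Z| = 15.73/1.375e+04 = 0.001144.
Step 5 — Type: Im(Z) = -1.375e+04 ⇒ leading (phase φ = -89.9°).

PF = 0.001144 (leading, φ = -89.9°)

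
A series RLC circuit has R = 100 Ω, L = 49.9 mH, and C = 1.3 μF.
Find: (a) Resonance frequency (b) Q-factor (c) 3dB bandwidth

Step 1 — Resonance: ω₀ = 1/√(LC) = 1/√(0.0499·1.3e-06) = 3926 rad/s.
Step 2 — f₀ = ω₀/(2π) = 624.9 Hz.
Step 3 — Series Q: Q = ω₀L/R = 3926·0.0499/100 = 1.959.
Step 4 — Bandwidth: Δω = ω₀/Q = 2004 rad/s; BW = Δω/(2π) = 318.9 Hz.

(a) f₀ = 624.9 Hz  (b) Q = 1.959  (c) BW = 318.9 Hz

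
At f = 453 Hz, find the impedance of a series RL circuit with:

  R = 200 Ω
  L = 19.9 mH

Step 1 — Angular frequency: ω = 2π·f = 2π·453 = 2846 rad/s.
Step 2 — Component impedances:
  R: Z = R = 200 Ω
  L: Z = jωL = j·2846·0.0199 = 0 + j56.64 Ω
Step 3 — Series combination: Z_total = R + L = 200 + j56.64 Ω = 207.9∠15.8° Ω.

Z = 200 + j56.64 Ω = 207.9∠15.8° Ω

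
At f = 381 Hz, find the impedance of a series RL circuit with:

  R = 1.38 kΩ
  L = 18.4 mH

Step 1 — Angular frequency: ω = 2π·f = 2π·381 = 2394 rad/s.
Step 2 — Component impedances:
  R: Z = R = 1380 Ω
  L: Z = jωL = j·2394·0.0184 = 0 + j44.05 Ω
Step 3 — Series combination: Z_total = R + L = 1380 + j44.05 Ω = 1381∠1.8° Ω.

Z = 1380 + j44.05 Ω = 1381∠1.8° Ω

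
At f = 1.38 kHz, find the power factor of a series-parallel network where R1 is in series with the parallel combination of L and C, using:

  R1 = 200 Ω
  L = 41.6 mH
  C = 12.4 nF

Step 1 — Angular frequency: ω = 2π·f = 2π·1380 = 8671 rad/s.
Step 2 — Component impedances:
  R1: Z = R = 200 Ω
  L: Z = jωL = j·8671·0.0416 = 0 + j360.7 Ω
  C: Z = 1/(jωC) = -j/(ω·C) = 0 - j9301 Ω
Step 3 — Parallel branch: L || C = 1/(1/L + 1/C) = 0 + j375.3 Ω.
Step 4 — Series with R1: Z_total = R1 + (L || C) = 200 + j375.3 Ω = 425.2∠61.9° Ω.
Step 5 — Power factor: PF = cos(φ) = Re(Z)/|Z| = 200/425.23 = 0.4703.
Step 6 — Type: Im(Z) = 375.3 ⇒ lagging (phase φ = 61.9°).

PF = 0.4703 (lagging, φ = 61.9°)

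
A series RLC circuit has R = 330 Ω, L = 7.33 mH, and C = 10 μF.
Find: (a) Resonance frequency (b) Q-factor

Step 1 — Resonance condition Im(Z)=0 gives ω₀ = 1/√(LC).
Step 2 — ω₀ = 1/√(0.00733·1e-05) = 3694 rad/s.
Step 3 — f₀ = ω₀/(2π) = 587.9 Hz.
Step 4 — Series Q: Q = ω₀L/R = 3694·0.00733/330 = 0.08204.

(a) f₀ = 587.9 Hz  (b) Q = 0.08204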